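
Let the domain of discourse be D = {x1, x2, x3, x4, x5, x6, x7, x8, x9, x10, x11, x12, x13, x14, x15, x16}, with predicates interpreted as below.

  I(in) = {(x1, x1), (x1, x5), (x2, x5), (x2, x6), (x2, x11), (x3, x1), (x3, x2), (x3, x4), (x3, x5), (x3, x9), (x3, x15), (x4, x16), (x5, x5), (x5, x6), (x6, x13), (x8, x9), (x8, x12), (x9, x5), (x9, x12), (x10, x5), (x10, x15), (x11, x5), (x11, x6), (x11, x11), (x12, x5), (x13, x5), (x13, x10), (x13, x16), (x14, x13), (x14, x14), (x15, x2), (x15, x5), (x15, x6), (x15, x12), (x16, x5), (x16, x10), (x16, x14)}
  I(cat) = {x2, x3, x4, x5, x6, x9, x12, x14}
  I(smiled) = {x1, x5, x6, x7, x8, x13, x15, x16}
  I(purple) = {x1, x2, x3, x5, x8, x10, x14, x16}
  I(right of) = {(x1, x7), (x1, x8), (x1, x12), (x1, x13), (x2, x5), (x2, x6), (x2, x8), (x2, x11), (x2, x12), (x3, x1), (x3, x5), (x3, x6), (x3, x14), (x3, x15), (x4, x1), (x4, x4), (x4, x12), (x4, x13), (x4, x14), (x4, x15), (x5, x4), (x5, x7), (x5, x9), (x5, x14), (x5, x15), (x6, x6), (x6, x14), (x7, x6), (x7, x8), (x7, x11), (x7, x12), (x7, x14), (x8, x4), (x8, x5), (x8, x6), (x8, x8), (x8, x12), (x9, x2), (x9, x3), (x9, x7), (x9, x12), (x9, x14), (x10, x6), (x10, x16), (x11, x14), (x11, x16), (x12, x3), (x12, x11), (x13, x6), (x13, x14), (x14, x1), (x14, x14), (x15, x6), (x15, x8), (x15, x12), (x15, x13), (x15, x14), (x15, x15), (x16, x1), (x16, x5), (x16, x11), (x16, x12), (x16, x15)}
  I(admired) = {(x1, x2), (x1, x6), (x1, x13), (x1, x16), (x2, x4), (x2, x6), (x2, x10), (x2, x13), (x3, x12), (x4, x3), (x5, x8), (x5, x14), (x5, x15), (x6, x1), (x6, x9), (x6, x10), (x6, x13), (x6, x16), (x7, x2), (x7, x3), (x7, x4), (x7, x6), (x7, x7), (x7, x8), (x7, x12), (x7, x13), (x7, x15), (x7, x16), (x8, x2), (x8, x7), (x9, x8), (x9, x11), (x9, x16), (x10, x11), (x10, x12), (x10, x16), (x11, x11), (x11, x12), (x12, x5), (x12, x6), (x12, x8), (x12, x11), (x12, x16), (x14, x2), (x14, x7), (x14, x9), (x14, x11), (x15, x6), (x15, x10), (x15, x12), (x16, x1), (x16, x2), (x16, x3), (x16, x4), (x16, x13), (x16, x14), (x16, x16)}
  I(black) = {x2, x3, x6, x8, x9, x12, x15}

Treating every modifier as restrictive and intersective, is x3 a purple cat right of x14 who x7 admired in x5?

⟦right of x14⟧ = {x : ⟨x, x14⟩ ∈ ⟦right of⟧} = {x3, x4, x5, x6, x7, x9, x11, x13, x14, x15}
⟦who x7 admired⟧ = {x : ⟨x7, x⟩ ∈ ⟦admired⟧} = {x2, x3, x4, x6, x7, x8, x12, x13, x15, x16}
⟦in x5⟧ = {x : ⟨x, x5⟩ ∈ ⟦in⟧} = {x1, x2, x3, x5, x9, x10, x11, x12, x13, x15, x16}
⟦cat⟧ = {x2, x3, x4, x5, x6, x9, x12, x14}
… ∩ ⟦right of x14⟧ = {x2, x3, x4, x5, x6, x9, x12, x14} ∩ {x3, x4, x5, x6, x7, x9, x11, x13, x14, x15} = {x3, x4, x5, x6, x9, x14}
… ∩ ⟦who x7 admired⟧ = {x3, x4, x5, x6, x9, x14} ∩ {x2, x3, x4, x6, x7, x8, x12, x13, x15, x16} = {x3, x4, x6}
… ∩ ⟦in x5⟧ = {x3, x4, x6} ∩ {x1, x2, x3, x5, x9, x10, x11, x12, x13, x15, x16} = {x3}
… ∩ ⟦purple⟧ = {x3} ∩ {x1, x2, x3, x5, x8, x10, x14, x16} = {x3}
⟦purple cat right of x14 who x7 admired in x5⟧ = {x3}; x3 ∈ this set.

yes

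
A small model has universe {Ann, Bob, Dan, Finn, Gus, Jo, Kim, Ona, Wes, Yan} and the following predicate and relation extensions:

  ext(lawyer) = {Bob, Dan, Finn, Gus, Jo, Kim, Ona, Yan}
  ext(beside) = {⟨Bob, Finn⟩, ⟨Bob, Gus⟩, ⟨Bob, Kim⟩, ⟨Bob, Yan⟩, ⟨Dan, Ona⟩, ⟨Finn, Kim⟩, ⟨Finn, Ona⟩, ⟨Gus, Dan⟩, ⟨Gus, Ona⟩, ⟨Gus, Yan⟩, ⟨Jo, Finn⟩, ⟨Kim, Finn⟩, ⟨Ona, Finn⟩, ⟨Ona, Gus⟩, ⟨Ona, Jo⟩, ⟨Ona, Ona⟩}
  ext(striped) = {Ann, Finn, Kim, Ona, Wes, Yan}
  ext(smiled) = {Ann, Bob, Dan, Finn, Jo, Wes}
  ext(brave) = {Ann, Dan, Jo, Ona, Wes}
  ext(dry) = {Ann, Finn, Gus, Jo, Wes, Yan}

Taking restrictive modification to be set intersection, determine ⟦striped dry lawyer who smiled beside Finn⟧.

{}

⟦who smiled⟧ = ⟦smiled⟧ = {Ann, Bob, Dan, Finn, Jo, Wes}
⟦beside Finn⟧ = {x : ⟨x, Finn⟩ ∈ ⟦beside⟧} = {Bob, Jo, Kim, Ona}
⟦lawyer⟧ = {Bob, Dan, Finn, Gus, Jo, Kim, Ona, Yan}
… ∩ ⟦who smiled⟧ = {Bob, Dan, Finn, Gus, Jo, Kim, Ona, Yan} ∩ {Ann, Bob, Dan, Finn, Jo, Wes} = {Bob, Dan, Finn, Jo}
… ∩ ⟦beside Finn⟧ = {Bob, Dan, Finn, Jo} ∩ {Bob, Jo, Kim, Ona} = {Bob, Jo}
… ∩ ⟦striped⟧ = {Bob, Jo} ∩ {Ann, Finn, Kim, Ona, Wes, Yan} = ∅
… ∩ ⟦dry⟧ = ∅ ∩ {Ann, Finn, Gus, Jo, Wes, Yan} = ∅
So ⟦striped dry lawyer who smiled beside Finn⟧ = {}.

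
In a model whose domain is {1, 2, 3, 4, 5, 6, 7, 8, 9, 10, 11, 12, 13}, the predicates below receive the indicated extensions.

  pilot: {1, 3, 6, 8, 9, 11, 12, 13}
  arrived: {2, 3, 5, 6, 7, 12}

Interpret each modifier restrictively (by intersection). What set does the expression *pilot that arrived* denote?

⟦that arrived⟧ = ⟦arrived⟧ = {2, 3, 5, 6, 7, 12}
⟦pilot⟧ = {1, 3, 6, 8, 9, 11, 12, 13}
… ∩ ⟦that arrived⟧ = {1, 3, 6, 8, 9, 11, 12, 13} ∩ {2, 3, 5, 6, 7, 12} = {3, 6, 12}
So ⟦pilot that arrived⟧ = {3, 6, 12}.

{3, 6, 12}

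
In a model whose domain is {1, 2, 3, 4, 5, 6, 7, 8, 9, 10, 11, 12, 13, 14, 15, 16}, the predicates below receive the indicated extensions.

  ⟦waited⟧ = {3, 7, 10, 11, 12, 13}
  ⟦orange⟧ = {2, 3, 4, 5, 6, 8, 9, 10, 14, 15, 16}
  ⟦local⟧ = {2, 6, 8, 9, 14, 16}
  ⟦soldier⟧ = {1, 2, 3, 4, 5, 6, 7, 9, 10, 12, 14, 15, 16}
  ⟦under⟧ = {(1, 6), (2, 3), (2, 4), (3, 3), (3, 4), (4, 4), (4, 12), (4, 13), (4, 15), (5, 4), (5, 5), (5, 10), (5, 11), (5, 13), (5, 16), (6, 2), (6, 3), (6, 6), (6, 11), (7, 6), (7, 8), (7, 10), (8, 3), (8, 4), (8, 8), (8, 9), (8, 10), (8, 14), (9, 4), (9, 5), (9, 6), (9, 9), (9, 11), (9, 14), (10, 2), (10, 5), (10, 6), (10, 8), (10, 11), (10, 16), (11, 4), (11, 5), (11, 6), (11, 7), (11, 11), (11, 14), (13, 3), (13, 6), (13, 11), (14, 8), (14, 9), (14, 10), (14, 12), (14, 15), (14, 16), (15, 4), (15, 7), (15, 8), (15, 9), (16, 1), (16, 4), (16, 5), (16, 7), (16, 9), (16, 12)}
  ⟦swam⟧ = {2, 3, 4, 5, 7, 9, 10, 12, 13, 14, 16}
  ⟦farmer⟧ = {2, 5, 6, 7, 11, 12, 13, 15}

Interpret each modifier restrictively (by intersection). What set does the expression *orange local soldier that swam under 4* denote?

{2, 9, 16}

⟦that swam⟧ = ⟦swam⟧ = {2, 3, 4, 5, 7, 9, 10, 12, 13, 14, 16}
⟦under 4⟧ = {x : ⟨x, 4⟩ ∈ ⟦under⟧} = {2, 3, 4, 5, 8, 9, 11, 15, 16}
⟦soldier⟧ = {1, 2, 3, 4, 5, 6, 7, 9, 10, 12, 14, 15, 16}
… ∩ ⟦that swam⟧ = {1, 2, 3, 4, 5, 6, 7, 9, 10, 12, 14, 15, 16} ∩ {2, 3, 4, 5, 7, 9, 10, 12, 13, 14, 16} = {2, 3, 4, 5, 7, 9, 10, 12, 14, 16}
… ∩ ⟦under 4⟧ = {2, 3, 4, 5, 7, 9, 10, 12, 14, 16} ∩ {2, 3, 4, 5, 8, 9, 11, 15, 16} = {2, 3, 4, 5, 9, 16}
… ∩ ⟦orange⟧ = {2, 3, 4, 5, 9, 16} ∩ {2, 3, 4, 5, 6, 8, 9, 10, 14, 15, 16} = {2, 3, 4, 5, 9, 16}
… ∩ ⟦local⟧ = {2, 3, 4, 5, 9, 16} ∩ {2, 6, 8, 9, 14, 16} = {2, 9, 16}
So ⟦orange local soldier that swam under 4⟧ = {2, 9, 16}.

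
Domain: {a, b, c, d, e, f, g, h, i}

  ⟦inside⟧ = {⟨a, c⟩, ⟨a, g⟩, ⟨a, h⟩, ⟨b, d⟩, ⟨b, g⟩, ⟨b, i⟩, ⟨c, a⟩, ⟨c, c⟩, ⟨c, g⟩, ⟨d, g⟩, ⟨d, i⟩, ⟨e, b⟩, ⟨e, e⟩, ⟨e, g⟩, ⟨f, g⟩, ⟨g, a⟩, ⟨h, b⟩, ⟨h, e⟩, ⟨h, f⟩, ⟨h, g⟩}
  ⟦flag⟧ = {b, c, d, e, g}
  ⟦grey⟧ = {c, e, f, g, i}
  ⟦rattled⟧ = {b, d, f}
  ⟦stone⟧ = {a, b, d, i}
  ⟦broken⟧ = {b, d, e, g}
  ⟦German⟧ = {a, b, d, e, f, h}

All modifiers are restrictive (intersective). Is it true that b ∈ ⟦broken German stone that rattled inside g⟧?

⟦that rattled⟧ = ⟦rattled⟧ = {b, d, f}
⟦inside g⟧ = {x : ⟨x, g⟩ ∈ ⟦inside⟧} = {a, b, c, d, e, f, h}
⟦stone⟧ = {a, b, d, i}
… ∩ ⟦that rattled⟧ = {a, b, d, i} ∩ {b, d, f} = {b, d}
… ∩ ⟦inside g⟧ = {b, d} ∩ {a, b, c, d, e, f, h} = {b, d}
… ∩ ⟦broken⟧ = {b, d} ∩ {b, d, e, g} = {b, d}
… ∩ ⟦German⟧ = {b, d} ∩ {a, b, d, e, f, h} = {b, d}
⟦broken German stone that rattled inside g⟧ = {b, d}; b ∈ this set.

yes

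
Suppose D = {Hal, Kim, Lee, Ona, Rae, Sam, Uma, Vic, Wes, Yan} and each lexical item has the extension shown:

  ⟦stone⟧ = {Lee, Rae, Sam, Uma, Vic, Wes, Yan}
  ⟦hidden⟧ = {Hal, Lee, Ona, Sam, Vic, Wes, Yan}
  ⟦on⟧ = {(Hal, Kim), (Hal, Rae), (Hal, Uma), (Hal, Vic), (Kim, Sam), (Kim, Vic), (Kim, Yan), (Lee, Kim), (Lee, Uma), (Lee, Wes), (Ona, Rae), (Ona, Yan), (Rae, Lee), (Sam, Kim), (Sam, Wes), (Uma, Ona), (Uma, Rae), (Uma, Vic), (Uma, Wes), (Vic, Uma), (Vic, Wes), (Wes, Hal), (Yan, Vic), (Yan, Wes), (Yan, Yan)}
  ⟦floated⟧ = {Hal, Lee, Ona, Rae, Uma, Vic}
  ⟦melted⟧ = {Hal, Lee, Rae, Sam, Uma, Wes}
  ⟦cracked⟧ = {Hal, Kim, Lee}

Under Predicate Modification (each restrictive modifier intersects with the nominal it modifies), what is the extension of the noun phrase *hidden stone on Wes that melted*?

{Lee, Sam}

⟦on Wes⟧ = {x : ⟨x, Wes⟩ ∈ ⟦on⟧} = {Lee, Sam, Uma, Vic, Yan}
⟦that melted⟧ = ⟦melted⟧ = {Hal, Lee, Rae, Sam, Uma, Wes}
⟦stone⟧ = {Lee, Rae, Sam, Uma, Vic, Wes, Yan}
… ∩ ⟦on Wes⟧ = {Lee, Rae, Sam, Uma, Vic, Wes, Yan} ∩ {Lee, Sam, Uma, Vic, Yan} = {Lee, Sam, Uma, Vic, Yan}
… ∩ ⟦that melted⟧ = {Lee, Sam, Uma, Vic, Yan} ∩ {Hal, Lee, Rae, Sam, Uma, Wes} = {Lee, Sam, Uma}
… ∩ ⟦hidden⟧ = {Lee, Sam, Uma} ∩ {Hal, Lee, Ona, Sam, Vic, Wes, Yan} = {Lee, Sam}
So ⟦hidden stone on Wes that melted⟧ = {Lee, Sam}.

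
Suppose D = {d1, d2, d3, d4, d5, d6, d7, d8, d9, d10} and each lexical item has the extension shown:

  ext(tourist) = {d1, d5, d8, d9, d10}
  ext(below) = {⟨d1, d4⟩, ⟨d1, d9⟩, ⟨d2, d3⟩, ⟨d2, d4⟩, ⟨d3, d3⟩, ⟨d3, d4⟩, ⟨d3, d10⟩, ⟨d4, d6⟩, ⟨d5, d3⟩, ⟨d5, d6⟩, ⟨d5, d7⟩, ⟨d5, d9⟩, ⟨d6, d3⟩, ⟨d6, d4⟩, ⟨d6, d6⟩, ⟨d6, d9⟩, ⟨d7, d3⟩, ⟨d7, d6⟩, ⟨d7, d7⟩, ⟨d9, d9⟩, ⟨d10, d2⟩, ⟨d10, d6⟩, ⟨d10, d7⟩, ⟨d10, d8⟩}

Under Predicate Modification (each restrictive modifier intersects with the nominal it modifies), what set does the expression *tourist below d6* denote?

⟦below d6⟧ = {x : ⟨x, d6⟩ ∈ ⟦below⟧} = {d4, d5, d6, d7, d10}
⟦tourist⟧ = {d1, d5, d8, d9, d10}
… ∩ ⟦below d6⟧ = {d1, d5, d8, d9, d10} ∩ {d4, d5, d6, d7, d10} = {d5, d10}
So ⟦tourist below d6⟧ = {d5, d10}.

{d5, d10}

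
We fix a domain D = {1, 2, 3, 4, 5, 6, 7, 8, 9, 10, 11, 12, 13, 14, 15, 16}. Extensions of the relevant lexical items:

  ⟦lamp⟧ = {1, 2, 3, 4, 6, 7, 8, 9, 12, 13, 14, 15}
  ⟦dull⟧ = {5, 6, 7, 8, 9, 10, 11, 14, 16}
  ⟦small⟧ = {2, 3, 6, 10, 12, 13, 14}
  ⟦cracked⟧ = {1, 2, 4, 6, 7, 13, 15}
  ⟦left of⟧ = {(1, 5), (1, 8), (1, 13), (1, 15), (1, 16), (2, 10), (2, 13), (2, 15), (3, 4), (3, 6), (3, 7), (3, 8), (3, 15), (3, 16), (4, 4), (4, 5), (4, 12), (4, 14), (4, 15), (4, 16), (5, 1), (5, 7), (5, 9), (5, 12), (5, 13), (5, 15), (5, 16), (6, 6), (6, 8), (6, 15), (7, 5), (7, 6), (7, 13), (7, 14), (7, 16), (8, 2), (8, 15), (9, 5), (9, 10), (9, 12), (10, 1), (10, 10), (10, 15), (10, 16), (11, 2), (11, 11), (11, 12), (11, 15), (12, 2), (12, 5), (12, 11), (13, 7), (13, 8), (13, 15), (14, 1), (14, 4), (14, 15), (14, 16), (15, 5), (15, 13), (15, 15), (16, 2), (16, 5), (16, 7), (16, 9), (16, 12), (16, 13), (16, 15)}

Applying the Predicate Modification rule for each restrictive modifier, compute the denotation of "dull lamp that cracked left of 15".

⟦that cracked⟧ = ⟦cracked⟧ = {1, 2, 4, 6, 7, 13, 15}
⟦left of 15⟧ = {x : ⟨x, 15⟩ ∈ ⟦left of⟧} = {1, 2, 3, 4, 5, 6, 8, 10, 11, 13, 14, 15, 16}
⟦lamp⟧ = {1, 2, 3, 4, 6, 7, 8, 9, 12, 13, 14, 15}
… ∩ ⟦that cracked⟧ = {1, 2, 3, 4, 6, 7, 8, 9, 12, 13, 14, 15} ∩ {1, 2, 4, 6, 7, 13, 15} = {1, 2, 4, 6, 7, 13, 15}
… ∩ ⟦left of 15⟧ = {1, 2, 4, 6, 7, 13, 15} ∩ {1, 2, 3, 4, 5, 6, 8, 10, 11, 13, 14, 15, 16} = {1, 2, 4, 6, 13, 15}
… ∩ ⟦dull⟧ = {1, 2, 4, 6, 13, 15} ∩ {5, 6, 7, 8, 9, 10, 11, 14, 16} = {6}
So ⟦dull lamp that cracked left of 15⟧ = {6}.

{6}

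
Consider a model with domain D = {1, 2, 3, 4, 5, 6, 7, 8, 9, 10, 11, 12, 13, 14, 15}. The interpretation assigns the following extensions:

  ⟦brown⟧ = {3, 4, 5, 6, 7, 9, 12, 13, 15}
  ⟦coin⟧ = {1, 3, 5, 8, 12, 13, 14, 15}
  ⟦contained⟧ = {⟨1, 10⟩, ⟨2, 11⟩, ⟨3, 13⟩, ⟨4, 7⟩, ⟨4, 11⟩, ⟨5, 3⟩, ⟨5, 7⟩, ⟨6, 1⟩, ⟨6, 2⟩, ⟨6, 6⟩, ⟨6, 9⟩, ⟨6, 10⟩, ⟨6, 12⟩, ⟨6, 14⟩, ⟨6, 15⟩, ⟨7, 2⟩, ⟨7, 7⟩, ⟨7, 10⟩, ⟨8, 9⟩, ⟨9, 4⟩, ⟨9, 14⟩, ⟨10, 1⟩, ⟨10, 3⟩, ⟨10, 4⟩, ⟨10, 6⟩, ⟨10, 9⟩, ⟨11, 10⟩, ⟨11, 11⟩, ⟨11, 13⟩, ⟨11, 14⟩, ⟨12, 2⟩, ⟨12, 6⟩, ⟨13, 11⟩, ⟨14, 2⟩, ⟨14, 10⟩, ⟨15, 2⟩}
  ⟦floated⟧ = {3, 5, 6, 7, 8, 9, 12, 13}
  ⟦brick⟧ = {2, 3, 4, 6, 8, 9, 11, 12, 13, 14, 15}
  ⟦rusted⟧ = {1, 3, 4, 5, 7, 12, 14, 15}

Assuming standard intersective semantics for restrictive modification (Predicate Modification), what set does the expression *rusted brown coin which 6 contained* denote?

{12, 15}

⟦which 6 contained⟧ = {x : ⟨6, x⟩ ∈ ⟦contained⟧} = {1, 2, 6, 9, 10, 12, 14, 15}
⟦coin⟧ = {1, 3, 5, 8, 12, 13, 14, 15}
… ∩ ⟦which 6 contained⟧ = {1, 3, 5, 8, 12, 13, 14, 15} ∩ {1, 2, 6, 9, 10, 12, 14, 15} = {1, 12, 14, 15}
… ∩ ⟦rusted⟧ = {1, 12, 14, 15} ∩ {1, 3, 4, 5, 7, 12, 14, 15} = {1, 12, 14, 15}
… ∩ ⟦brown⟧ = {1, 12, 14, 15} ∩ {3, 4, 5, 6, 7, 9, 12, 13, 15} = {12, 15}
So ⟦rusted brown coin which 6 contained⟧ = {12, 15}.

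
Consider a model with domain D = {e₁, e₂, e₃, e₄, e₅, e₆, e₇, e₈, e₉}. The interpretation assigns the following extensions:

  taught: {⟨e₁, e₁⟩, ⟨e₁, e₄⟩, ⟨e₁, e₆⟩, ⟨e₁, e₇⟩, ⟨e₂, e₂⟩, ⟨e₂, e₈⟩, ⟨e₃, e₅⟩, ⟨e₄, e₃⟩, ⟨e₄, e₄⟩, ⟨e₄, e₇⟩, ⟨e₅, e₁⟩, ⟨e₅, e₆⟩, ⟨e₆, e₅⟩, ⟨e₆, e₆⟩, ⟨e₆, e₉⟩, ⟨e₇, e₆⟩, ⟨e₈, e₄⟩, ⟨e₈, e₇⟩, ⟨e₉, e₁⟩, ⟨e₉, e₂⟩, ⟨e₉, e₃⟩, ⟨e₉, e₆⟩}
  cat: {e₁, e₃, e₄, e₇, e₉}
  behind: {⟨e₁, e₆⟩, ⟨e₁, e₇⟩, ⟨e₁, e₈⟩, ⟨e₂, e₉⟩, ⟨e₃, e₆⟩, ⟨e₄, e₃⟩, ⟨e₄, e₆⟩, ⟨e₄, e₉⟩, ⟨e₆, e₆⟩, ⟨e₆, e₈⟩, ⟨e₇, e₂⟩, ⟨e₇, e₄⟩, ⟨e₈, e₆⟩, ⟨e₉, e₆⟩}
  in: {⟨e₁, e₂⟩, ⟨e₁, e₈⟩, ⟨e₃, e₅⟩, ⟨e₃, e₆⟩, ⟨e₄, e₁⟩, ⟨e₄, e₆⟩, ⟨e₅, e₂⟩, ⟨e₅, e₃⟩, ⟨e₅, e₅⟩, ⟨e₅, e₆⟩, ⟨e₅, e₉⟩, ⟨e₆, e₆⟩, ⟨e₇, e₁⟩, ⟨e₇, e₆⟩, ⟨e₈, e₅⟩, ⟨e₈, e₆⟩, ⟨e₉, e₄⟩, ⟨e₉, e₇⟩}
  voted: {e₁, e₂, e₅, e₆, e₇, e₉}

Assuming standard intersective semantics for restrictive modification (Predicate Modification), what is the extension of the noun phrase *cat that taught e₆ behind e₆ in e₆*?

⟦that taught e₆⟧ = {x : ⟨x, e₆⟩ ∈ ⟦taught⟧} = {e₁, e₅, e₆, e₇, e₉}
⟦behind e₆⟧ = {x : ⟨x, e₆⟩ ∈ ⟦behind⟧} = {e₁, e₃, e₄, e₆, e₈, e₉}
⟦in e₆⟧ = {x : ⟨x, e₆⟩ ∈ ⟦in⟧} = {e₃, e₄, e₅, e₆, e₇, e₈}
⟦cat⟧ = {e₁, e₃, e₄, e₇, e₉}
… ∩ ⟦that taught e₆⟧ = {e₁, e₃, e₄, e₇, e₉} ∩ {e₁, e₅, e₆, e₇, e₉} = {e₁, e₇, e₉}
… ∩ ⟦behind e₆⟧ = {e₁, e₇, e₉} ∩ {e₁, e₃, e₄, e₆, e₈, e₉} = {e₁, e₉}
… ∩ ⟦in e₆⟧ = {e₁, e₉} ∩ {e₃, e₄, e₅, e₆, e₇, e₈} = ∅
So ⟦cat that taught e₆ behind e₆ in e₆⟧ = {}.

{}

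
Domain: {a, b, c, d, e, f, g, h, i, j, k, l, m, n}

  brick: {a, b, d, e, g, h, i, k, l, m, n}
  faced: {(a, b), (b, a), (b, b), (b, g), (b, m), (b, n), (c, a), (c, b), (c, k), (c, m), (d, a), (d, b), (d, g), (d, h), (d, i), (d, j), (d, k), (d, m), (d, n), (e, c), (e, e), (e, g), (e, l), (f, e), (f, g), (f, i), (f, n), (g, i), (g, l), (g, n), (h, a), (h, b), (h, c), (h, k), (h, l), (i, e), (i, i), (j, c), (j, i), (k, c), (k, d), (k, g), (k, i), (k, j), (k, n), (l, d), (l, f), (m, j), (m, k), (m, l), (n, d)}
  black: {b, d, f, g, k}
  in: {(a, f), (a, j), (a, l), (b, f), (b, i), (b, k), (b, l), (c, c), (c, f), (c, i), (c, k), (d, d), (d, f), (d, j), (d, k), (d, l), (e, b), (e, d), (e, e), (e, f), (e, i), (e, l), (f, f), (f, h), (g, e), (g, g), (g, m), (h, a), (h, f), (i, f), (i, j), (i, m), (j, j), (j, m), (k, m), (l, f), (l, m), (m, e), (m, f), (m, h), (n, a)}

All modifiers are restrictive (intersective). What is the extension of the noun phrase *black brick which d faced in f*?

⟦which d faced⟧ = {x : ⟨d, x⟩ ∈ ⟦faced⟧} = {a, b, g, h, i, j, k, m, n}
⟦in f⟧ = {x : ⟨x, f⟩ ∈ ⟦in⟧} = {a, b, c, d, e, f, h, i, l, m}
⟦brick⟧ = {a, b, d, e, g, h, i, k, l, m, n}
… ∩ ⟦which d faced⟧ = {a, b, d, e, g, h, i, k, l, m, n} ∩ {a, b, g, h, i, j, k, m, n} = {a, b, g, h, i, k, m, n}
… ∩ ⟦in f⟧ = {a, b, g, h, i, k, m, n} ∩ {a, b, c, d, e, f, h, i, l, m} = {a, b, h, i, m}
… ∩ ⟦black⟧ = {a, b, h, i, m} ∩ {b, d, f, g, k} = {b}
So ⟦black brick which d faced in f⟧ = {b}.

{b}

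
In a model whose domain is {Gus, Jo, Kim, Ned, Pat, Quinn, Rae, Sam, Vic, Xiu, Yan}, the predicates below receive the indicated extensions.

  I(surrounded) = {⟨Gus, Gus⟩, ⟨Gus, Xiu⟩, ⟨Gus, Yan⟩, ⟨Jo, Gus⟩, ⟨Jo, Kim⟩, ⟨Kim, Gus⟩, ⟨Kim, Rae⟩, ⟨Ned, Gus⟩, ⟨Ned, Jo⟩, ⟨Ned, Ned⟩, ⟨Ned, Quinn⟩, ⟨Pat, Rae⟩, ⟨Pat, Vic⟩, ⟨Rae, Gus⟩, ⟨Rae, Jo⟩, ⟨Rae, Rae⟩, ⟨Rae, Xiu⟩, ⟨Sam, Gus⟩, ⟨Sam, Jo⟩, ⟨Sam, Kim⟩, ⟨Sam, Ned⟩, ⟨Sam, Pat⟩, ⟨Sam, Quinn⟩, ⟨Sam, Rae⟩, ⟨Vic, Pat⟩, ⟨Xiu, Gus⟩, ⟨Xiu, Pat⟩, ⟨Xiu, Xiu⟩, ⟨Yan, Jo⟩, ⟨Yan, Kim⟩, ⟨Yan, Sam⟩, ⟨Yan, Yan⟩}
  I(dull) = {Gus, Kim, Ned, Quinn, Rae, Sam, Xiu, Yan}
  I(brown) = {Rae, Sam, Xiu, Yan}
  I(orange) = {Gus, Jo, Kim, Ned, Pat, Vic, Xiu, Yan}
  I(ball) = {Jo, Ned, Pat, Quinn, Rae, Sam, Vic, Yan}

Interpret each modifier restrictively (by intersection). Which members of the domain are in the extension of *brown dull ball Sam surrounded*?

{Rae}

⟦Sam surrounded⟧ = {x : ⟨Sam, x⟩ ∈ ⟦surrounded⟧} = {Gus, Jo, Kim, Ned, Pat, Quinn, Rae}
⟦ball⟧ = {Jo, Ned, Pat, Quinn, Rae, Sam, Vic, Yan}
… ∩ ⟦Sam surrounded⟧ = {Jo, Ned, Pat, Quinn, Rae, Sam, Vic, Yan} ∩ {Gus, Jo, Kim, Ned, Pat, Quinn, Rae} = {Jo, Ned, Pat, Quinn, Rae}
… ∩ ⟦brown⟧ = {Jo, Ned, Pat, Quinn, Rae} ∩ {Rae, Sam, Xiu, Yan} = {Rae}
… ∩ ⟦dull⟧ = {Rae} ∩ {Gus, Kim, Ned, Quinn, Rae, Sam, Xiu, Yan} = {Rae}
So ⟦brown dull ball Sam surrounded⟧ = {Rae}.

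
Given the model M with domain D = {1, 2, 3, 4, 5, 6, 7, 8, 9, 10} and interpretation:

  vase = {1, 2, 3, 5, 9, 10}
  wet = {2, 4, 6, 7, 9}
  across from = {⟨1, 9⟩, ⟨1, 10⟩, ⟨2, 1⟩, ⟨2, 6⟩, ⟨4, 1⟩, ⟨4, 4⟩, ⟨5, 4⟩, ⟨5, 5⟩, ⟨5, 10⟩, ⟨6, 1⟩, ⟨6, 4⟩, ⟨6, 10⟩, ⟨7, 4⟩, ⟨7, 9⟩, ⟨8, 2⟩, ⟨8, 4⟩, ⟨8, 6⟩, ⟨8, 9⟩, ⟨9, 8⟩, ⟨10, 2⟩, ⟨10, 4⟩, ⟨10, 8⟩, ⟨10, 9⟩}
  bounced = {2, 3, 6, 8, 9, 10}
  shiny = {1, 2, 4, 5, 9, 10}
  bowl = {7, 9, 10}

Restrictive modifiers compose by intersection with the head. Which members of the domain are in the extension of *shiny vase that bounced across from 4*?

{10}

⟦that bounced⟧ = ⟦bounced⟧ = {2, 3, 6, 8, 9, 10}
⟦across from 4⟧ = {x : ⟨x, 4⟩ ∈ ⟦across from⟧} = {4, 5, 6, 7, 8, 10}
⟦vase⟧ = {1, 2, 3, 5, 9, 10}
… ∩ ⟦that bounced⟧ = {1, 2, 3, 5, 9, 10} ∩ {2, 3, 6, 8, 9, 10} = {2, 3, 9, 10}
… ∩ ⟦across from 4⟧ = {2, 3, 9, 10} ∩ {4, 5, 6, 7, 8, 10} = {10}
… ∩ ⟦shiny⟧ = {10} ∩ {1, 2, 4, 5, 9, 10} = {10}
So ⟦shiny vase that bounced across from 4⟧ = {10}.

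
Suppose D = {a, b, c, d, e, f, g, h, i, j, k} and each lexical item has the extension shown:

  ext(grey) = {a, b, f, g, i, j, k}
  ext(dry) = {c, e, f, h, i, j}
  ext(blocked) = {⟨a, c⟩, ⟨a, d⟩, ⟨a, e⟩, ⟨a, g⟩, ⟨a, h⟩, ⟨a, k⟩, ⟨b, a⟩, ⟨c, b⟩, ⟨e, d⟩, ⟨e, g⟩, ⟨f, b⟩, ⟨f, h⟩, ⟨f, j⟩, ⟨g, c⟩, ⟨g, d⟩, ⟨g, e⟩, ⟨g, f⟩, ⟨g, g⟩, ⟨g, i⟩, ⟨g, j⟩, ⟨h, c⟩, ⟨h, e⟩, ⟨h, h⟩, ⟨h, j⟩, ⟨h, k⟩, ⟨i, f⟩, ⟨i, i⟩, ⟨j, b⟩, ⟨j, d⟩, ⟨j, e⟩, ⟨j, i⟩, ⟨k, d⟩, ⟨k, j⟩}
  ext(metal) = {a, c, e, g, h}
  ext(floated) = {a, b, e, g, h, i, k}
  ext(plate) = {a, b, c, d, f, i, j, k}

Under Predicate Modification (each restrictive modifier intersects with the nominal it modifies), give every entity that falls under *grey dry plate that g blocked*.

⟦that g blocked⟧ = {x : ⟨g, x⟩ ∈ ⟦blocked⟧} = {c, d, e, f, g, i, j}
⟦plate⟧ = {a, b, c, d, f, i, j, k}
… ∩ ⟦that g blocked⟧ = {a, b, c, d, f, i, j, k} ∩ {c, d, e, f, g, i, j} = {c, d, f, i, j}
… ∩ ⟦grey⟧ = {c, d, f, i, j} ∩ {a, b, f, g, i, j, k} = {f, i, j}
… ∩ ⟦dry⟧ = {f, i, j} ∩ {c, e, f, h, i, j} = {f, i, j}
So ⟦grey dry plate that g blocked⟧ = {f, i, j}.

{f, i, j}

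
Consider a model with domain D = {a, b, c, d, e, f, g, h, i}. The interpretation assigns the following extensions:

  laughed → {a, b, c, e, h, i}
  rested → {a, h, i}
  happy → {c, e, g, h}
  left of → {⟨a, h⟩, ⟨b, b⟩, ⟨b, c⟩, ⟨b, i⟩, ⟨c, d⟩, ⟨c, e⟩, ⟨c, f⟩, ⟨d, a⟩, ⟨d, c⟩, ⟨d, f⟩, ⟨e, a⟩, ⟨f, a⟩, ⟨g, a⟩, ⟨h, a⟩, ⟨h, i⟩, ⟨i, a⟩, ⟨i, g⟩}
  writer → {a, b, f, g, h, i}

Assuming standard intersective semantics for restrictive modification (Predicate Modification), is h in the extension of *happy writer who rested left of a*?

yes

⟦who rested⟧ = ⟦rested⟧ = {a, h, i}
⟦left of a⟧ = {x : ⟨x, a⟩ ∈ ⟦left of⟧} = {d, e, f, g, h, i}
⟦writer⟧ = {a, b, f, g, h, i}
… ∩ ⟦who rested⟧ = {a, b, f, g, h, i} ∩ {a, h, i} = {a, h, i}
… ∩ ⟦left of a⟧ = {a, h, i} ∩ {d, e, f, g, h, i} = {h, i}
… ∩ ⟦happy⟧ = {h, i} ∩ {c, e, g, h} = {h}
⟦happy writer who rested left of a⟧ = {h}; h ∈ this set.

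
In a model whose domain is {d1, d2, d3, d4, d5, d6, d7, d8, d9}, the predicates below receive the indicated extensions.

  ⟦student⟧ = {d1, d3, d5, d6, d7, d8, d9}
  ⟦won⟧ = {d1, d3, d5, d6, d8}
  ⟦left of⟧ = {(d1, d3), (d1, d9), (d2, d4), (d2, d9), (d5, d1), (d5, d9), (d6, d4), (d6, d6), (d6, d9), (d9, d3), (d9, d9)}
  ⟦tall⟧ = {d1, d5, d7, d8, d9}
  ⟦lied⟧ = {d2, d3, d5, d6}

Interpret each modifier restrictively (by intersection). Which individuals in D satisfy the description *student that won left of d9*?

{d1, d5, d6}

⟦that won⟧ = ⟦won⟧ = {d1, d3, d5, d6, d8}
⟦left of d9⟧ = {x : ⟨x, d9⟩ ∈ ⟦left of⟧} = {d1, d2, d5, d6, d9}
⟦student⟧ = {d1, d3, d5, d6, d7, d8, d9}
… ∩ ⟦that won⟧ = {d1, d3, d5, d6, d7, d8, d9} ∩ {d1, d3, d5, d6, d8} = {d1, d3, d5, d6, d8}
… ∩ ⟦left of d9⟧ = {d1, d3, d5, d6, d8} ∩ {d1, d2, d5, d6, d9} = {d1, d5, d6}
So ⟦student that won left of d9⟧ = {d1, d5, d6}.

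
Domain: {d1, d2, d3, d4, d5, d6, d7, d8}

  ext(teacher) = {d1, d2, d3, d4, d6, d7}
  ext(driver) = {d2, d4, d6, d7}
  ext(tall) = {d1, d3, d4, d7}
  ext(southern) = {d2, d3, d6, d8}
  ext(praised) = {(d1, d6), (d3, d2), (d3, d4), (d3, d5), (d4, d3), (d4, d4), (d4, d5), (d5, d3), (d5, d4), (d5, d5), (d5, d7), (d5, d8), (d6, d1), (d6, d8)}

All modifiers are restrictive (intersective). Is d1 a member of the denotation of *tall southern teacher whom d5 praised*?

no

⟦whom d5 praised⟧ = {x : ⟨d5, x⟩ ∈ ⟦praised⟧} = {d3, d4, d5, d7, d8}
⟦teacher⟧ = {d1, d2, d3, d4, d6, d7}
… ∩ ⟦whom d5 praised⟧ = {d1, d2, d3, d4, d6, d7} ∩ {d3, d4, d5, d7, d8} = {d3, d4, d7}
… ∩ ⟦tall⟧ = {d3, d4, d7} ∩ {d1, d3, d4, d7} = {d3, d4, d7}
… ∩ ⟦southern⟧ = {d3, d4, d7} ∩ {d2, d3, d6, d8} = {d3}
⟦tall southern teacher whom d5 praised⟧ = {d3}; d1 ∉ this set.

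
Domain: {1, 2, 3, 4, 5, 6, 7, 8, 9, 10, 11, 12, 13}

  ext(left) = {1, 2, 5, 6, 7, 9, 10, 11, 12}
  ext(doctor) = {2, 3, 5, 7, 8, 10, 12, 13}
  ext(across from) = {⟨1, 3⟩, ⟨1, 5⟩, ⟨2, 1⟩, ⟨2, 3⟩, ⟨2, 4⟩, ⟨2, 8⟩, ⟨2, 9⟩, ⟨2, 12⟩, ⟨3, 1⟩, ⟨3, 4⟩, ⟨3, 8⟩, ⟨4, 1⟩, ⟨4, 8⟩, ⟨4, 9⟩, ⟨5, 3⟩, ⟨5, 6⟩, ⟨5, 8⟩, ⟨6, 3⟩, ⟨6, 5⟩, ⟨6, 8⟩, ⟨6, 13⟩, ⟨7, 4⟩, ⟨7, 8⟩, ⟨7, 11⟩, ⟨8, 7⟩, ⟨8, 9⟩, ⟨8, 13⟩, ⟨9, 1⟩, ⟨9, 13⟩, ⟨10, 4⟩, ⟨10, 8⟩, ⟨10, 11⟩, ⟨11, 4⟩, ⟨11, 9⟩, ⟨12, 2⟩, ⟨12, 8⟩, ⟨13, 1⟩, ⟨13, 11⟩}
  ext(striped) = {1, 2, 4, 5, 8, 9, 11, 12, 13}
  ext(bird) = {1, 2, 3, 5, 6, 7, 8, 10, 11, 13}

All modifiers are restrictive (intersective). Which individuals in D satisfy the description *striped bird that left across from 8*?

⟦that left⟧ = ⟦left⟧ = {1, 2, 5, 6, 7, 9, 10, 11, 12}
⟦across from 8⟧ = {x : ⟨x, 8⟩ ∈ ⟦across from⟧} = {2, 3, 4, 5, 6, 7, 10, 12}
⟦bird⟧ = {1, 2, 3, 5, 6, 7, 8, 10, 11, 13}
… ∩ ⟦that left⟧ = {1, 2, 3, 5, 6, 7, 8, 10, 11, 13} ∩ {1, 2, 5, 6, 7, 9, 10, 11, 12} = {1, 2, 5, 6, 7, 10, 11}
… ∩ ⟦across from 8⟧ = {1, 2, 5, 6, 7, 10, 11} ∩ {2, 3, 4, 5, 6, 7, 10, 12} = {2, 5, 6, 7, 10}
… ∩ ⟦striped⟧ = {2, 5, 6, 7, 10} ∩ {1, 2, 4, 5, 8, 9, 11, 12, 13} = {2, 5}
So ⟦striped bird that left across from 8⟧ = {2, 5}.

{2, 5}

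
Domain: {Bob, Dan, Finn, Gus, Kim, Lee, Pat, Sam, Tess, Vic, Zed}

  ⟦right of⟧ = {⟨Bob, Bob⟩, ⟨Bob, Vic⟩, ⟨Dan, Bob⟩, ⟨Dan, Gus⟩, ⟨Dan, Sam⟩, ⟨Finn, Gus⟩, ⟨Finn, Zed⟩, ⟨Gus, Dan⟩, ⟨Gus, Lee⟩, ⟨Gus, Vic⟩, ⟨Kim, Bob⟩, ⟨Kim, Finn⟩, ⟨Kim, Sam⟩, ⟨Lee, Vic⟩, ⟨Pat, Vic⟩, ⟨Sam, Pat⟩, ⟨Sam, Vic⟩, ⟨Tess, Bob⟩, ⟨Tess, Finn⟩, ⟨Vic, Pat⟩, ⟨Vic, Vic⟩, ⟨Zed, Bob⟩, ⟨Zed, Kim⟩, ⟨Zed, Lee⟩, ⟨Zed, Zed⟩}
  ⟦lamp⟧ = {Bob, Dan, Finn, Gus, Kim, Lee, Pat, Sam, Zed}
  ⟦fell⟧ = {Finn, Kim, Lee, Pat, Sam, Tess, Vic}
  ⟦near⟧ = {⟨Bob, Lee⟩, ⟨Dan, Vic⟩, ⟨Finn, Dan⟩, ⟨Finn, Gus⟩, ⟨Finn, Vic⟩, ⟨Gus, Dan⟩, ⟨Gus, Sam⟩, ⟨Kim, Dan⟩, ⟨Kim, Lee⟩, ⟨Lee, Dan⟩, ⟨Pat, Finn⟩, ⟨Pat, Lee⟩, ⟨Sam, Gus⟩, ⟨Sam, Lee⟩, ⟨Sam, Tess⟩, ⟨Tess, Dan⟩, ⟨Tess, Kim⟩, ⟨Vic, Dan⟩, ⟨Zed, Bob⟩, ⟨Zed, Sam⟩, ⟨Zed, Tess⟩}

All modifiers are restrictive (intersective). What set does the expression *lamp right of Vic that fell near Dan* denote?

{Lee}

⟦right of Vic⟧ = {x : ⟨x, Vic⟩ ∈ ⟦right of⟧} = {Bob, Gus, Lee, Pat, Sam, Vic}
⟦that fell⟧ = ⟦fell⟧ = {Finn, Kim, Lee, Pat, Sam, Tess, Vic}
⟦near Dan⟧ = {x : ⟨x, Dan⟩ ∈ ⟦near⟧} = {Finn, Gus, Kim, Lee, Tess, Vic}
⟦lamp⟧ = {Bob, Dan, Finn, Gus, Kim, Lee, Pat, Sam, Zed}
… ∩ ⟦right of Vic⟧ = {Bob, Dan, Finn, Gus, Kim, Lee, Pat, Sam, Zed} ∩ {Bob, Gus, Lee, Pat, Sam, Vic} = {Bob, Gus, Lee, Pat, Sam}
… ∩ ⟦that fell⟧ = {Bob, Gus, Lee, Pat, Sam} ∩ {Finn, Kim, Lee, Pat, Sam, Tess, Vic} = {Lee, Pat, Sam}
… ∩ ⟦near Dan⟧ = {Lee, Pat, Sam} ∩ {Finn, Gus, Kim, Lee, Tess, Vic} = {Lee}
So ⟦lamp right of Vic that fell near Dan⟧ = {Lee}.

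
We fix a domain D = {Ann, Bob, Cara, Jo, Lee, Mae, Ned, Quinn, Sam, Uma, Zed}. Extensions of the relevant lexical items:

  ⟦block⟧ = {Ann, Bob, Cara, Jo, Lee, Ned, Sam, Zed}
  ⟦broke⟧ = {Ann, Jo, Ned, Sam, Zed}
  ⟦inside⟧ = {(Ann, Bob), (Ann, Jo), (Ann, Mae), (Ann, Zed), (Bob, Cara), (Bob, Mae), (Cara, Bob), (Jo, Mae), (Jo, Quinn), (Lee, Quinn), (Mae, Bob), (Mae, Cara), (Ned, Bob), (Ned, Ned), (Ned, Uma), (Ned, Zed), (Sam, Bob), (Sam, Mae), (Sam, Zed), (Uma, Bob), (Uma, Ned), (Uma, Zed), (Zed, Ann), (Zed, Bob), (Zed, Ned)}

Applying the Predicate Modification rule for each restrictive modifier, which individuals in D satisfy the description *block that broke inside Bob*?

⟦that broke⟧ = ⟦broke⟧ = {Ann, Jo, Ned, Sam, Zed}
⟦inside Bob⟧ = {x : ⟨x, Bob⟩ ∈ ⟦inside⟧} = {Ann, Cara, Mae, Ned, Sam, Uma, Zed}
⟦block⟧ = {Ann, Bob, Cara, Jo, Lee, Ned, Sam, Zed}
… ∩ ⟦that broke⟧ = {Ann, Bob, Cara, Jo, Lee, Ned, Sam, Zed} ∩ {Ann, Jo, Ned, Sam, Zed} = {Ann, Jo, Ned, Sam, Zed}
… ∩ ⟦inside Bob⟧ = {Ann, Jo, Ned, Sam, Zed} ∩ {Ann, Cara, Mae, Ned, Sam, Uma, Zed} = {Ann, Ned, Sam, Zed}
So ⟦block that broke inside Bob⟧ = {Ann, Ned, Sam, Zed}.

{Ann, Ned, Sam, Zed}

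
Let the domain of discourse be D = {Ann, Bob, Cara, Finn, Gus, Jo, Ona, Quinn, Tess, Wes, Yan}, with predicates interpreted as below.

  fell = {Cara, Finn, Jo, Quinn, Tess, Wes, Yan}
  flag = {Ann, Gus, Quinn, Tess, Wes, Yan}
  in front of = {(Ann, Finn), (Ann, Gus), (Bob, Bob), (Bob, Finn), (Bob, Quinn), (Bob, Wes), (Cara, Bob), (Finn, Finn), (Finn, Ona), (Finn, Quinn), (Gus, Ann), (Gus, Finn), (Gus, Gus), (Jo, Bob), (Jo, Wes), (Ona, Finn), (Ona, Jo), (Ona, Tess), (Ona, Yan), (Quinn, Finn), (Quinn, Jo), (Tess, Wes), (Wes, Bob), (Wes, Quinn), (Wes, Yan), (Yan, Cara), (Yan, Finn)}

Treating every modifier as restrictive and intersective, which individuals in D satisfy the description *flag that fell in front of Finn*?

⟦that fell⟧ = ⟦fell⟧ = {Cara, Finn, Jo, Quinn, Tess, Wes, Yan}
⟦in front of Finn⟧ = {x : ⟨x, Finn⟩ ∈ ⟦in front of⟧} = {Ann, Bob, Finn, Gus, Ona, Quinn, Yan}
⟦flag⟧ = {Ann, Gus, Quinn, Tess, Wes, Yan}
… ∩ ⟦that fell⟧ = {Ann, Gus, Quinn, Tess, Wes, Yan} ∩ {Cara, Finn, Jo, Quinn, Tess, Wes, Yan} = {Quinn, Tess, Wes, Yan}
… ∩ ⟦in front of Finn⟧ = {Quinn, Tess, Wes, Yan} ∩ {Ann, Bob, Finn, Gus, Ona, Quinn, Yan} = {Quinn, Yan}
So ⟦flag that fell in front of Finn⟧ = {Quinn, Yan}.

{Quinn, Yan}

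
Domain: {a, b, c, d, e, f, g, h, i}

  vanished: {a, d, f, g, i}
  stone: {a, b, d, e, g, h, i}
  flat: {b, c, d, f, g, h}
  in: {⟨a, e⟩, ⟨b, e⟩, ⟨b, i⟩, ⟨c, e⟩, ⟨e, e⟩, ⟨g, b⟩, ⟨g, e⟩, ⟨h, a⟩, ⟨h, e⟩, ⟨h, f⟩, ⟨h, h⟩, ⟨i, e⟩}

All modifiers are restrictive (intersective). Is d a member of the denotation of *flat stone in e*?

no

⟦in e⟧ = {x : ⟨x, e⟩ ∈ ⟦in⟧} = {a, b, c, e, g, h, i}
⟦stone⟧ = {a, b, d, e, g, h, i}
… ∩ ⟦in e⟧ = {a, b, d, e, g, h, i} ∩ {a, b, c, e, g, h, i} = {a, b, e, g, h, i}
… ∩ ⟦flat⟧ = {a, b, e, g, h, i} ∩ {b, c, d, f, g, h} = {b, g, h}
⟦flat stone in e⟧ = {b, g, h}; d ∉ this set.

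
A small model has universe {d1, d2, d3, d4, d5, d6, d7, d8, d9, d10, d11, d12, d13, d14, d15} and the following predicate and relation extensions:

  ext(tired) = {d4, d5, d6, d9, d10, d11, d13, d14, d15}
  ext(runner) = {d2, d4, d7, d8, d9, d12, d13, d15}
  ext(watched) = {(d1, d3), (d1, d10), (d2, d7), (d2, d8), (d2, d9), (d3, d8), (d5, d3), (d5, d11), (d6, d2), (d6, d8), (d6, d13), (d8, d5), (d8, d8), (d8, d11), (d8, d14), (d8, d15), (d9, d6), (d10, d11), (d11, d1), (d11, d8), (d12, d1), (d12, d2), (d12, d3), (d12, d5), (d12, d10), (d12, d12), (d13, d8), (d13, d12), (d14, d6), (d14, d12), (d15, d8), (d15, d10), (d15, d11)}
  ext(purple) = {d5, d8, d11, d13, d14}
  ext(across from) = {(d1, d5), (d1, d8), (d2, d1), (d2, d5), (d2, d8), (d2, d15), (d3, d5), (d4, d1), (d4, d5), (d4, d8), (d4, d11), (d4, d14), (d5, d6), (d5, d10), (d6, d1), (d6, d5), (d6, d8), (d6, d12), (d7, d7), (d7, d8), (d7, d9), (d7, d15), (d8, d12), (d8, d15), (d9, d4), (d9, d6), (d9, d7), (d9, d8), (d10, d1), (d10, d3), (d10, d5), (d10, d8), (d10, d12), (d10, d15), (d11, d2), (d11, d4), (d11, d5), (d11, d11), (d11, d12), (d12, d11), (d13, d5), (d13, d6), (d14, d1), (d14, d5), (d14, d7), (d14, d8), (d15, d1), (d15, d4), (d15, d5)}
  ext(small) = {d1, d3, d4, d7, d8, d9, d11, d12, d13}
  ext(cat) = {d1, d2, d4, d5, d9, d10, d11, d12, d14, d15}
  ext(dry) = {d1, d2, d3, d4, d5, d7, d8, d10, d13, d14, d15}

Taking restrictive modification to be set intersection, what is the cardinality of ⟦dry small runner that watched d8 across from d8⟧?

0

⟦that watched d8⟧ = {x : ⟨x, d8⟩ ∈ ⟦watched⟧} = {d2, d3, d6, d8, d11, d13, d15}
⟦across from d8⟧ = {x : ⟨x, d8⟩ ∈ ⟦across from⟧} = {d1, d2, d4, d6, d7, d9, d10, d14}
⟦runner⟧ = {d2, d4, d7, d8, d9, d12, d13, d15}
… ∩ ⟦that watched d8⟧ = {d2, d4, d7, d8, d9, d12, d13, d15} ∩ {d2, d3, d6, d8, d11, d13, d15} = {d2, d8, d13, d15}
… ∩ ⟦across from d8⟧ = {d2, d8, d13, d15} ∩ {d1, d2, d4, d6, d7, d9, d10, d14} = {d2}
… ∩ ⟦dry⟧ = {d2} ∩ {d1, d2, d3, d4, d5, d7, d8, d10, d13, d14, d15} = {d2}
… ∩ ⟦small⟧ = {d2} ∩ {d1, d3, d4, d7, d8, d9, d11, d12, d13} = ∅
⟦dry small runner that watched d8 across from d8⟧ = ∅, so the cardinality is 0.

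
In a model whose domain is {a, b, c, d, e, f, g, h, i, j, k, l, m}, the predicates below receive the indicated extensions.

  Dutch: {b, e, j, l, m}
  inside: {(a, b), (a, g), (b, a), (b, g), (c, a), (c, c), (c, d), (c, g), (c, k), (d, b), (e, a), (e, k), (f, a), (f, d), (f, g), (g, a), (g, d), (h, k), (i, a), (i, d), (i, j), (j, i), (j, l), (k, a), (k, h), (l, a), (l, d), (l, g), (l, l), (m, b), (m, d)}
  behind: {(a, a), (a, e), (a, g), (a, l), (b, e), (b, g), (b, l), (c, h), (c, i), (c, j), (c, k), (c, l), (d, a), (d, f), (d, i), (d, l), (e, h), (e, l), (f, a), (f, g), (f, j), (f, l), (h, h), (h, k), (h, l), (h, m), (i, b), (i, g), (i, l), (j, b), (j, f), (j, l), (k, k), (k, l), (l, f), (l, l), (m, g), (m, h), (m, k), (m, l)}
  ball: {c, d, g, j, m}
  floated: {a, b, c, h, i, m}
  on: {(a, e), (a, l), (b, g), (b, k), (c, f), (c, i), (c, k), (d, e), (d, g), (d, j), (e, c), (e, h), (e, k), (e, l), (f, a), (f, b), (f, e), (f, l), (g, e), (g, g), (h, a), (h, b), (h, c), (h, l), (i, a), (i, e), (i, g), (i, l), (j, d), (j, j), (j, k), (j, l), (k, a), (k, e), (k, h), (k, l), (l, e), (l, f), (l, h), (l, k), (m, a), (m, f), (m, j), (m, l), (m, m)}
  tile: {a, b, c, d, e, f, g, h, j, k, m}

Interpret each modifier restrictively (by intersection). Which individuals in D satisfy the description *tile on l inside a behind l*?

⟦on l⟧ = {x : ⟨x, l⟩ ∈ ⟦on⟧} = {a, e, f, h, i, j, k, m}
⟦inside a⟧ = {x : ⟨x, a⟩ ∈ ⟦inside⟧} = {b, c, e, f, g, i, k, l}
⟦behind l⟧ = {x : ⟨x, l⟩ ∈ ⟦behind⟧} = {a, b, c, d, e, f, h, i, j, k, l, m}
⟦tile⟧ = {a, b, c, d, e, f, g, h, j, k, m}
… ∩ ⟦on l⟧ = {a, b, c, d, e, f, g, h, j, k, m} ∩ {a, e, f, h, i, j, k, m} = {a, e, f, h, j, k, m}
… ∩ ⟦inside a⟧ = {a, e, f, h, j, k, m} ∩ {b, c, e, f, g, i, k, l} = {e, f, k}
… ∩ ⟦behind l⟧ = {e, f, k} ∩ {a, b, c, d, e, f, h, i, j, k, l, m} = {e, f, k}
So ⟦tile on l inside a behind l⟧ = {e, f, k}.

{e, f, k}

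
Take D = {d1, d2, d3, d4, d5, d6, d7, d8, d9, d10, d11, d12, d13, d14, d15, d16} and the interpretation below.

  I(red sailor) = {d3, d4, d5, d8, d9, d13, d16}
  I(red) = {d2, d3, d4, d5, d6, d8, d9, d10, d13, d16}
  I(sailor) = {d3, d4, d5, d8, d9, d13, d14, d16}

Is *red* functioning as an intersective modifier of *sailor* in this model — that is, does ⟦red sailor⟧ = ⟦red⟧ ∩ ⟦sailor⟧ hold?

yes

⟦red⟧ ∩ ⟦sailor⟧ = {d2, d3, d4, d5, d6, d8, d9, d10, d13, d16} ∩ {d3, d4, d5, d8, d9, d13, d14, d16} = {d3, d4, d5, d8, d9, d13, d16}
Observed ⟦red sailor⟧ = {d3, d4, d5, d8, d9, d13, d16}.
These coincide, so the modifier is intersective here.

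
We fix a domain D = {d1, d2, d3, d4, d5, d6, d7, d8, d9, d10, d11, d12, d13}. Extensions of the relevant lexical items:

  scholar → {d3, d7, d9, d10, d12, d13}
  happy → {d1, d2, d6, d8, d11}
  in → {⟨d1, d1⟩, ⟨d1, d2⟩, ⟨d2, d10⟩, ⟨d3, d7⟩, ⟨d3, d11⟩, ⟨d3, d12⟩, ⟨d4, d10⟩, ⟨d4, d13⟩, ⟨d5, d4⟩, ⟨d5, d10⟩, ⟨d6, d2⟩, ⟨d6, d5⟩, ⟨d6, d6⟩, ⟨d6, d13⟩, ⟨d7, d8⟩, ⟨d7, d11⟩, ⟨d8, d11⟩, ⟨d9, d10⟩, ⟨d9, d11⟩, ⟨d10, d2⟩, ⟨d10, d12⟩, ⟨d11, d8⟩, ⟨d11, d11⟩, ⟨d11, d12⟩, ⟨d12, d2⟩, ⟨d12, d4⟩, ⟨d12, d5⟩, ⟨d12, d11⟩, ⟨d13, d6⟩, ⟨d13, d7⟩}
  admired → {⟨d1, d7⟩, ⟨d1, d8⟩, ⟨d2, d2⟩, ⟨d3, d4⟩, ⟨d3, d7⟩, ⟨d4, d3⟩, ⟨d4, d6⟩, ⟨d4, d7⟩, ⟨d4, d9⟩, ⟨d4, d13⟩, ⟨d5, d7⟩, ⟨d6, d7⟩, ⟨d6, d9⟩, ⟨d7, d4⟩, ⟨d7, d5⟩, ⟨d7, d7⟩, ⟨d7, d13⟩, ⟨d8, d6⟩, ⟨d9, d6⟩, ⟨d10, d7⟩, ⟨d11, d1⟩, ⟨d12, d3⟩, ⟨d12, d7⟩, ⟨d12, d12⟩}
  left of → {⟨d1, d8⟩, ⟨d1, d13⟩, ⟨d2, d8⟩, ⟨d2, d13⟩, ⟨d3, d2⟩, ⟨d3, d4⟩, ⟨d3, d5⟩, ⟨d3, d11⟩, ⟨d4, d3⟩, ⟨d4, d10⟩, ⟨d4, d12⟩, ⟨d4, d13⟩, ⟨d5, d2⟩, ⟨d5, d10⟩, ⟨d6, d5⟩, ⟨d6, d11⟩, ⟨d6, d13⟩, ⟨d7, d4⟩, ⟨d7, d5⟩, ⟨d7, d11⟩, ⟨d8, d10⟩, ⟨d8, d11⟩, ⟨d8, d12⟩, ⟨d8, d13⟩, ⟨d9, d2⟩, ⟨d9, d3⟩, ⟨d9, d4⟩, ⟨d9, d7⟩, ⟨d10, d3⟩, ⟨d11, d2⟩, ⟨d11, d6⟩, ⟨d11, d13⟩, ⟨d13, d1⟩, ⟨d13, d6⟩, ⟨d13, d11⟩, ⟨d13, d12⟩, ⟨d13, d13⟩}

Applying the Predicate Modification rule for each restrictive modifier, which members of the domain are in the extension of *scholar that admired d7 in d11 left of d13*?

{}

⟦that admired d7⟧ = {x : ⟨x, d7⟩ ∈ ⟦admired⟧} = {d1, d3, d4, d5, d6, d7, d10, d12}
⟦in d11⟧ = {x : ⟨x, d11⟩ ∈ ⟦in⟧} = {d3, d7, d8, d9, d11, d12}
⟦left of d13⟧ = {x : ⟨x, d13⟩ ∈ ⟦left of⟧} = {d1, d2, d4, d6, d8, d11, d13}
⟦scholar⟧ = {d3, d7, d9, d10, d12, d13}
… ∩ ⟦that admired d7⟧ = {d3, d7, d9, d10, d12, d13} ∩ {d1, d3, d4, d5, d6, d7, d10, d12} = {d3, d7, d10, d12}
… ∩ ⟦in d11⟧ = {d3, d7, d10, d12} ∩ {d3, d7, d8, d9, d11, d12} = {d3, d7, d12}
… ∩ ⟦left of d13⟧ = {d3, d7, d12} ∩ {d1, d2, d4, d6, d8, d11, d13} = ∅
So ⟦scholar that admired d7 in d11 left of d13⟧ = {}.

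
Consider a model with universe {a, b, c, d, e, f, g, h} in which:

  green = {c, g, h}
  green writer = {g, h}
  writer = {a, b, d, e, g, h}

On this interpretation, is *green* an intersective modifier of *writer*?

⟦green⟧ ∩ ⟦writer⟧ = {c, g, h} ∩ {a, b, d, e, g, h} = {g, h}
Observed ⟦green writer⟧ = {g, h}.
These coincide, so the modifier is intersective here.

yes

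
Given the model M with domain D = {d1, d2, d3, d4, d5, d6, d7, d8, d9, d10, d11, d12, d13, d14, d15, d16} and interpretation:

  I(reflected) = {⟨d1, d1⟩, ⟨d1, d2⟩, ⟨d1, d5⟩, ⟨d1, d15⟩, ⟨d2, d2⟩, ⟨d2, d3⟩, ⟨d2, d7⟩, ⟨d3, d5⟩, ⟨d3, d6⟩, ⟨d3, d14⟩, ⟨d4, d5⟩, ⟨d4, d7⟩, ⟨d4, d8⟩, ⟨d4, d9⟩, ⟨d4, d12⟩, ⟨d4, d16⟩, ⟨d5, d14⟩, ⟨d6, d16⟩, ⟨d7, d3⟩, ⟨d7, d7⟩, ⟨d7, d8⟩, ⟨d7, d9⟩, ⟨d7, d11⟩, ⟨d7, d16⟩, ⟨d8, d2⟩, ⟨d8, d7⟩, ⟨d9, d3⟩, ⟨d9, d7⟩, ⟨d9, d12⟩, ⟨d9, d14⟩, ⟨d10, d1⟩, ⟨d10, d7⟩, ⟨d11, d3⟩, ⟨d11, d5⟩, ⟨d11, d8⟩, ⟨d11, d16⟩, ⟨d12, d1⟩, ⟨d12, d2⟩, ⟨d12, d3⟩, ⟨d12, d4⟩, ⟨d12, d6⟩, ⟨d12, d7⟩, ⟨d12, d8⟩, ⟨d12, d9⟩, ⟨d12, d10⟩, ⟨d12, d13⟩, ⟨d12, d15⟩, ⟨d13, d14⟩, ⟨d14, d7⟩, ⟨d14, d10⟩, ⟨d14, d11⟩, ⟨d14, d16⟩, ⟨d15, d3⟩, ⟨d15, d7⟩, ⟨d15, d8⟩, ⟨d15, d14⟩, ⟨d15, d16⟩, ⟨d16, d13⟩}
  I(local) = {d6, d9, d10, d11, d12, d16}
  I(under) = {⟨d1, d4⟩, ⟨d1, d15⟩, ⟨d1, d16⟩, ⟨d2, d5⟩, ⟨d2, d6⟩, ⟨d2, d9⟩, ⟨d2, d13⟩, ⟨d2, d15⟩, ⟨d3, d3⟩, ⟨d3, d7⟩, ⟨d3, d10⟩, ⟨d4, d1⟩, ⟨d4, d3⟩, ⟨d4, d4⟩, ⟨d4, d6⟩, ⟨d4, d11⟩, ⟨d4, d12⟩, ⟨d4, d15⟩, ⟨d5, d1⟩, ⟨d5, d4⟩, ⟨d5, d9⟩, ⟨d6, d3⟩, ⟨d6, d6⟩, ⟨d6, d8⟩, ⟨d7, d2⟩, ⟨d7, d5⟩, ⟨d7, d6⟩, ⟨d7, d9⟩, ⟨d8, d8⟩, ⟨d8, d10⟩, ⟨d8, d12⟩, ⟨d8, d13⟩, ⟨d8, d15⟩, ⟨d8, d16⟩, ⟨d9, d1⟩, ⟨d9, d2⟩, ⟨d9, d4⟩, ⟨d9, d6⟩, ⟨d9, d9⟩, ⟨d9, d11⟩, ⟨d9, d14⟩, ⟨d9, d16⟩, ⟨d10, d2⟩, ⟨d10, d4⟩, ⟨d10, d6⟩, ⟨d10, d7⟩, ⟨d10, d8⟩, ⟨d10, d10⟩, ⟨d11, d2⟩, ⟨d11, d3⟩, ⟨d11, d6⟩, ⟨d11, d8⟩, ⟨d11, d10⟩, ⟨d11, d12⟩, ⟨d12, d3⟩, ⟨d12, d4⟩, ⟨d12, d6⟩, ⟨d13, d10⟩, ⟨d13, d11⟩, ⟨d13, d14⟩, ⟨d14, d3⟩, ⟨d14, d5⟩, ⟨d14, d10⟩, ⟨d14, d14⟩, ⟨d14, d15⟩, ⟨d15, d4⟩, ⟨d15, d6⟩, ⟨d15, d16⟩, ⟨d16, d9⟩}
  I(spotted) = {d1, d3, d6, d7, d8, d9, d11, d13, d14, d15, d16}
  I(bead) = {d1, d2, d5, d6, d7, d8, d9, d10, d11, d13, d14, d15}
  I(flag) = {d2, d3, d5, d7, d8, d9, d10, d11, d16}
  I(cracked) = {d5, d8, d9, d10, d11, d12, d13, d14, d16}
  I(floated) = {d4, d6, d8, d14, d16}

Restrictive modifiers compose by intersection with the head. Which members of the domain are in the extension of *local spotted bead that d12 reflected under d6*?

⟦that d12 reflected⟧ = {x : ⟨d12, x⟩ ∈ ⟦reflected⟧} = {d1, d2, d3, d4, d6, d7, d8, d9, d10, d13, d15}
⟦under d6⟧ = {x : ⟨x, d6⟩ ∈ ⟦under⟧} = {d2, d4, d6, d7, d9, d10, d11, d12, d15}
⟦bead⟧ = {d1, d2, d5, d6, d7, d8, d9, d10, d11, d13, d14, d15}
… ∩ ⟦that d12 reflected⟧ = {d1, d2, d5, d6, d7, d8, d9, d10, d11, d13, d14, d15} ∩ {d1, d2, d3, d4, d6, d7, d8, d9, d10, d13, d15} = {d1, d2, d6, d7, d8, d9, d10, d13, d15}
… ∩ ⟦under d6⟧ = {d1, d2, d6, d7, d8, d9, d10, d13, d15} ∩ {d2, d4, d6, d7, d9, d10, d11, d12, d15} = {d2, d6, d7, d9, d10, d15}
… ∩ ⟦local⟧ = {d2, d6, d7, d9, d10, d15} ∩ {d6, d9, d10, d11, d12, d16} = {d6, d9, d10}
… ∩ ⟦spotted⟧ = {d6, d9, d10} ∩ {d1, d3, d6, d7, d8, d9, d11, d13, d14, d15, d16} = {d6, d9}
So ⟦local spotted bead that d12 reflected under d6⟧ = {d6, d9}.

{d6, d9}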